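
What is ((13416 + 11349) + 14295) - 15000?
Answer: 24060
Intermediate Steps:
((13416 + 11349) + 14295) - 15000 = (24765 + 14295) - 15000 = 39060 - 15000 = 24060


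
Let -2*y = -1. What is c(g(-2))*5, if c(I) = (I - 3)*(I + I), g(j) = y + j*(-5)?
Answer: 1575/2 ≈ 787.50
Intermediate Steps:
y = 1/2 (y = -1/2*(-1) = 1/2 ≈ 0.50000)
g(j) = 1/2 - 5*j (g(j) = 1/2 + j*(-5) = 1/2 - 5*j)
c(I) = 2*I*(-3 + I) (c(I) = (-3 + I)*(2*I) = 2*I*(-3 + I))
c(g(-2))*5 = (2*(1/2 - 5*(-2))*(-3 + (1/2 - 5*(-2))))*5 = (2*(1/2 + 10)*(-3 + (1/2 + 10)))*5 = (2*(21/2)*(-3 + 21/2))*5 = (2*(21/2)*(15/2))*5 = (315/2)*5 = 1575/2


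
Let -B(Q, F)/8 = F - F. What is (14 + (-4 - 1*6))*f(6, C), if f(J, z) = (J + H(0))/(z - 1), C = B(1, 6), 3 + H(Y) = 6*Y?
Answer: -12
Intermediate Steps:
B(Q, F) = 0 (B(Q, F) = -8*(F - F) = -8*0 = 0)
H(Y) = -3 + 6*Y
C = 0
f(J, z) = (-3 + J)/(-1 + z) (f(J, z) = (J + (-3 + 6*0))/(z - 1) = (J + (-3 + 0))/(-1 + z) = (J - 3)/(-1 + z) = (-3 + J)/(-1 + z))
(14 + (-4 - 1*6))*f(6, C) = (14 + (-4 - 1*6))*((-3 + 6)/(-1 + 0)) = (14 + (-4 - 6))*(3/(-1)) = (14 - 10)*(-1*3) = 4*(-3) = -12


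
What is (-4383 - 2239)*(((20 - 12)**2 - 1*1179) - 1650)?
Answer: 18309830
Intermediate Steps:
(-4383 - 2239)*(((20 - 12)**2 - 1*1179) - 1650) = -6622*((8**2 - 1179) - 1650) = -6622*((64 - 1179) - 1650) = -6622*(-1115 - 1650) = -6622*(-2765) = 18309830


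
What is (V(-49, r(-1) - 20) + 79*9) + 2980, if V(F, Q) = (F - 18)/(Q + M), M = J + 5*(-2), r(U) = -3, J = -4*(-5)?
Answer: 48050/13 ≈ 3696.2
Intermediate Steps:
J = 20
M = 10 (M = 20 + 5*(-2) = 20 - 10 = 10)
V(F, Q) = (-18 + F)/(10 + Q) (V(F, Q) = (F - 18)/(Q + 10) = (-18 + F)/(10 + Q))
(V(-49, r(-1) - 20) + 79*9) + 2980 = ((-18 - 49)/(10 + (-3 - 20)) + 79*9) + 2980 = (-67/(10 - 23) + 711) + 2980 = (-67/(-13) + 711) + 2980 = (-1/13*(-67) + 711) + 2980 = (67/13 + 711) + 2980 = 9310/13 + 2980 = 48050/13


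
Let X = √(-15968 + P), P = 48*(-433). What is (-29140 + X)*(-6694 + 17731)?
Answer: -321618180 + 44148*I*√2297 ≈ -3.2162e+8 + 2.1159e+6*I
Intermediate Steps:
P = -20784
X = 4*I*√2297 (X = √(-15968 - 20784) = √(-36752) = 4*I*√2297 ≈ 191.71*I)
(-29140 + X)*(-6694 + 17731) = (-29140 + 4*I*√2297)*(-6694 + 17731) = (-29140 + 4*I*√2297)*11037 = -321618180 + 44148*I*√2297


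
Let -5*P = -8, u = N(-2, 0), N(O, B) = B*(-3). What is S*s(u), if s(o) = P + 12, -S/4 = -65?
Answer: 3536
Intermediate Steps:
S = 260 (S = -4*(-65) = 260)
N(O, B) = -3*B
u = 0 (u = -3*0 = 0)
P = 8/5 (P = -⅕*(-8) = 8/5 ≈ 1.6000)
s(o) = 68/5 (s(o) = 8/5 + 12 = 68/5)
S*s(u) = 260*(68/5) = 3536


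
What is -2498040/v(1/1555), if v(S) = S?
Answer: -3884452200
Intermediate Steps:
-2498040/v(1/1555) = -2498040/(1/1555) = -2498040/1/1555 = -2498040*1555 = -3884452200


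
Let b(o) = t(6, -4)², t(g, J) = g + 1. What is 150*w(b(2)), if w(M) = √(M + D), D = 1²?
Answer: 750*√2 ≈ 1060.7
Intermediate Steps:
t(g, J) = 1 + g
D = 1
b(o) = 49 (b(o) = (1 + 6)² = 7² = 49)
w(M) = √(1 + M) (w(M) = √(M + 1) = √(1 + M))
150*w(b(2)) = 150*√(1 + 49) = 150*√50 = 150*(5*√2) = 750*√2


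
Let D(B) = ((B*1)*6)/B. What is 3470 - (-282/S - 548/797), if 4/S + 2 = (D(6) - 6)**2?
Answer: 2653761/797 ≈ 3329.7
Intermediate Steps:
D(B) = 6 (D(B) = (B*6)/B = (6*B)/B = 6)
S = -2 (S = 4/(-2 + (6 - 6)**2) = 4/(-2 + 0**2) = 4/(-2 + 0) = 4/(-2) = 4*(-1/2) = -2)
3470 - (-282/S - 548/797) = 3470 - (-282/(-2) - 548/797) = 3470 - (-282*(-1/2) - 548*1/797) = 3470 - (141 - 548/797) = 3470 - 1*111829/797 = 3470 - 111829/797 = 2653761/797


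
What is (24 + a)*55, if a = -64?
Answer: -2200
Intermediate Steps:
(24 + a)*55 = (24 - 64)*55 = -40*55 = -2200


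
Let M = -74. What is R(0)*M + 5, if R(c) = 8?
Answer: -587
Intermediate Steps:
R(0)*M + 5 = 8*(-74) + 5 = -592 + 5 = -587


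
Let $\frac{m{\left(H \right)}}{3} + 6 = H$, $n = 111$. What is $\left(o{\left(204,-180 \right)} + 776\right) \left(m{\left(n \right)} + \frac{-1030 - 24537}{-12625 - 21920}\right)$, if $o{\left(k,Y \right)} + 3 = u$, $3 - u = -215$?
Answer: $\frac{10809076822}{34545} \approx 3.129 \cdot 10^{5}$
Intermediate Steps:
$u = 218$ ($u = 3 - -215 = 3 + 215 = 218$)
$m{\left(H \right)} = -18 + 3 H$
$o{\left(k,Y \right)} = 215$ ($o{\left(k,Y \right)} = -3 + 218 = 215$)
$\left(o{\left(204,-180 \right)} + 776\right) \left(m{\left(n \right)} + \frac{-1030 - 24537}{-12625 - 21920}\right) = \left(215 + 776\right) \left(\left(-18 + 3 \cdot 111\right) + \frac{-1030 - 24537}{-12625 - 21920}\right) = 991 \left(\left(-18 + 333\right) - \frac{25567}{-34545}\right) = 991 \left(315 - - \frac{25567}{34545}\right) = 991 \left(315 + \frac{25567}{34545}\right) = 991 \cdot \frac{10907242}{34545} = \frac{10809076822}{34545}$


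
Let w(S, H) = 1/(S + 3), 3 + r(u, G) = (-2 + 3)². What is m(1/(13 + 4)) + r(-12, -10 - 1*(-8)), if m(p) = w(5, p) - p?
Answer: -263/136 ≈ -1.9338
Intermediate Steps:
r(u, G) = -2 (r(u, G) = -3 + (-2 + 3)² = -3 + 1² = -3 + 1 = -2)
w(S, H) = 1/(3 + S)
m(p) = ⅛ - p (m(p) = 1/(3 + 5) - p = 1/8 - p = ⅛ - p)
m(1/(13 + 4)) + r(-12, -10 - 1*(-8)) = (⅛ - 1/(13 + 4)) - 2 = (⅛ - 1/17) - 2 = 9/136 - 2 = -263/136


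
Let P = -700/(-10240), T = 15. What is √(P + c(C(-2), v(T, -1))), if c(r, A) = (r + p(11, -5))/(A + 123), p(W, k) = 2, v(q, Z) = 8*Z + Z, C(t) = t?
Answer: √70/32 ≈ 0.26146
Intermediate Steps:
v(q, Z) = 9*Z
P = 35/512 (P = -700*(-1/10240) = 35/512 ≈ 0.068359)
c(r, A) = (2 + r)/(123 + A) (c(r, A) = (r + 2)/(A + 123) = (2 + r)/(123 + A))
√(P + c(C(-2), v(T, -1))) = √(35/512 + (2 - 2)/(123 + 9*(-1))) = √(35/512 + 0/(123 - 9)) = √(35/512 + 0/114) = √(35/512 + (1/114)*0) = √(35/512 + 0) = √(35/512) = √70/32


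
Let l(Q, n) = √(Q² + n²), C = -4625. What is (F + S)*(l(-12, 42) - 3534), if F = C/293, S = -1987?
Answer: 2073807744/293 - 3520896*√53/293 ≈ 6.9904e+6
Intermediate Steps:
F = -4625/293 ≈ -15.785
(F + S)*(l(-12, 42) - 3534) = (-4625/293 - 1987)*(√((-12)² + 42²) - 3534) = -586816*(√(144 + 1764) - 3534)/293 = -586816*(√1908 - 3534)/293 = -586816*(6*√53 - 3534)/293 = -586816*(-3534 + 6*√53)/293 = 2073807744/293 - 3520896*√53/293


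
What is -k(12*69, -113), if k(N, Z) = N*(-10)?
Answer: 8280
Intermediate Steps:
k(N, Z) = -10*N
-k(12*69, -113) = -(-10)*12*69 = -(-10)*828 = -1*(-8280) = 8280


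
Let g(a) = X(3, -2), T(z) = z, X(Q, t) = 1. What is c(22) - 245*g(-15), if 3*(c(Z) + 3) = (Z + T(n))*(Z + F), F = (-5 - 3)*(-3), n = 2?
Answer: 120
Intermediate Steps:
F = 24 (F = -8*(-3) = 24)
g(a) = 1
c(Z) = -3 + (2 + Z)*(24 + Z)/3 (c(Z) = -3 + ((Z + 2)*(Z + 24))/3 = -3 + ((2 + Z)*(24 + Z))/3 = -3 + (2 + Z)*(24 + Z)/3)
c(22) - 245*g(-15) = (13 + (⅓)*22² + (26/3)*22) - 245*1 = (13 + (⅓)*484 + 572/3) - 245 = (13 + 484/3 + 572/3) - 245 = 365 - 245 = 120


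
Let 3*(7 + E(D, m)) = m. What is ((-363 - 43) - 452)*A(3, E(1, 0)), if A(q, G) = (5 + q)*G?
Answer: 48048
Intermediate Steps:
E(D, m) = -7 + m/3
A(q, G) = G*(5 + q)
((-363 - 43) - 452)*A(3, E(1, 0)) = ((-363 - 43) - 452)*((-7 + (⅓)*0)*(5 + 3)) = (-406 - 452)*((-7 + 0)*8) = -(-6006)*8 = -858*(-56) = 48048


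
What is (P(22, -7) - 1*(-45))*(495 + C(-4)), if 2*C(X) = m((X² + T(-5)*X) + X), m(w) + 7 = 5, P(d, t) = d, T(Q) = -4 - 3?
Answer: 33098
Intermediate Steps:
T(Q) = -7
m(w) = -2 (m(w) = -7 + 5 = -2)
C(X) = -1 (C(X) = (½)*(-2) = -1)
(P(22, -7) - 1*(-45))*(495 + C(-4)) = (22 - 1*(-45))*(495 - 1) = (22 + 45)*494 = 67*494 = 33098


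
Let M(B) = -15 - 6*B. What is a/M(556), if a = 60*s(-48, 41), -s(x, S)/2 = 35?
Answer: 1400/1117 ≈ 1.2534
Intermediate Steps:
s(x, S) = -70 (s(x, S) = -2*35 = -70)
a = -4200 (a = 60*(-70) = -4200)
a/M(556) = -4200/(-15 - 6*556) = -4200/(-15 - 3336) = -4200/(-3351) = -4200*(-1/3351) = 1400/1117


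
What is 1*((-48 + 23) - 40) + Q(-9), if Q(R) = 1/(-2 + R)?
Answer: -716/11 ≈ -65.091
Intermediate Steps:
1*((-48 + 23) - 40) + Q(-9) = 1*((-48 + 23) - 40) + 1/(-2 - 9) = 1*(-25 - 40) + 1/(-11) = 1*(-65) - 1/11 = -65 - 1/11 = -716/11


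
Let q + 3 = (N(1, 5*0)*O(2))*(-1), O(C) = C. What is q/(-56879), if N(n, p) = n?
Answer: 5/56879 ≈ 8.7906e-5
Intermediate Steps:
q = -5 (q = -3 + (1*2)*(-1) = -3 + 2*(-1) = -3 - 2 = -5)
q/(-56879) = -5/(-56879) = -5*(-1/56879) = 5/56879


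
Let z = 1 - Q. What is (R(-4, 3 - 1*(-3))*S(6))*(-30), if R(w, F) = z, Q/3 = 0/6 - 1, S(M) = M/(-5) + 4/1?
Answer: -336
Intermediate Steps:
S(M) = 4 - M/5 (S(M) = M*(-⅕) + 4*1 = -M/5 + 4 = 4 - M/5)
Q = -3 (Q = 3*(0/6 - 1) = 3*(0*(⅙) - 1) = 3*(0 - 1) = 3*(-1) = -3)
z = 4 (z = 1 - 1*(-3) = 1 + 3 = 4)
R(w, F) = 4
(R(-4, 3 - 1*(-3))*S(6))*(-30) = (4*(4 - ⅕*6))*(-30) = (4*(4 - 6/5))*(-30) = (4*(14/5))*(-30) = (56/5)*(-30) = -336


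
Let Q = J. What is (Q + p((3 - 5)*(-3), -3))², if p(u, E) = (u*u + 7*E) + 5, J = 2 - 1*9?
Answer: 169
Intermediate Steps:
J = -7 (J = 2 - 9 = -7)
Q = -7
p(u, E) = 5 + u² + 7*E (p(u, E) = (u² + 7*E) + 5 = 5 + u² + 7*E)
(Q + p((3 - 5)*(-3), -3))² = (-7 + (5 + ((3 - 5)*(-3))² + 7*(-3)))² = (-7 + (5 + (-2*(-3))² - 21))² = (-7 + (5 + 6² - 21))² = (-7 + (5 + 36 - 21))² = (-7 + 20)² = 13² = 169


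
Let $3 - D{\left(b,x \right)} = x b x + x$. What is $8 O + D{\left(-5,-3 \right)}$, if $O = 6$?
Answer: $99$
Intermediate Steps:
$D{\left(b,x \right)} = 3 - x - b x^{2}$ ($D{\left(b,x \right)} = 3 - \left(x b x + x\right) = 3 - \left(b x x + x\right) = 3 - \left(b x^{2} + x\right) = 3 - \left(x + b x^{2}\right) = 3 - x - b x^{2}$)
$8 O + D{\left(-5,-3 \right)} = 8 \cdot 6 - \left(-6 - 45\right) = 48 + \left(3 + 3 - \left(-5\right) 9\right) = 48 + \left(3 + 3 + 45\right) = 48 + 51 = 99$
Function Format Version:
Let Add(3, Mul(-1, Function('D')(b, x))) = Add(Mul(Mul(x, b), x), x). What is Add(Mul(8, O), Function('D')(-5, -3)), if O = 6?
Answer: 99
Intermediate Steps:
Function('D')(b, x) = Add(3, Mul(-1, x), Mul(-1, b, Pow(x, 2))) (Function('D')(b, x) = Add(3, Mul(-1, Add(Mul(Mul(x, b), x), x))) = Add(3, Mul(-1, Add(Mul(Mul(b, x), x), x))) = Add(3, Mul(-1, Add(Mul(b, Pow(x, 2)), x))) = Add(3, Mul(-1, Add(x, Mul(b, Pow(x, 2))))) = Add(3, Add(Mul(-1, x), Mul(-1, b, Pow(x, 2)))) = Add(3, Mul(-1, x), Mul(-1, b, Pow(x, 2))))
Add(Mul(8, O), Function('D')(-5, -3)) = Add(Mul(8, 6), Add(3, Mul(-1, -3), Mul(-1, -5, Pow(-3, 2)))) = Add(48, Add(3, 3, Mul(-1, -5, 9))) = Add(48, Add(3, 3, 45)) = Add(48, 51) = 99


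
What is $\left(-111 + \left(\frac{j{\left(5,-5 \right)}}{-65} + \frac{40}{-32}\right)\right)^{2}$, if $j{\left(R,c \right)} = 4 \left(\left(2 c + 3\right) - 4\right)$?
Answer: $\frac{841522081}{67600} \approx 12449.0$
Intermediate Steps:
$j{\left(R,c \right)} = -4 + 8 c$ ($j{\left(R,c \right)} = 4 \left(\left(3 + 2 c\right) - 4\right) = 4 \left(-1 + 2 c\right) = -4 + 8 c$)
$\left(-111 + \left(\frac{j{\left(5,-5 \right)}}{-65} + \frac{40}{-32}\right)\right)^{2} = \left(-111 + \left(\frac{-4 + 8 \left(-5\right)}{-65} + \frac{40}{-32}\right)\right)^{2} = \left(-111 + \left(\left(-4 - 40\right) \left(- \frac{1}{65}\right) + 40 \left(- \frac{1}{32}\right)\right)\right)^{2} = \left(-111 - \frac{149}{260}\right)^{2} = \left(- \frac{29009}{260}\right)^{2} = \frac{841522081}{67600}$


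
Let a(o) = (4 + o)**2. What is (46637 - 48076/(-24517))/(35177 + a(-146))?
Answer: 381149135/452265099 ≈ 0.84276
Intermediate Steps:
(46637 - 48076/(-24517))/(35177 + a(-146)) = (46637 - 48076/(-24517))/(35177 + (4 - 146)**2) = (46637 - 48076*(-1/24517))/(35177 + (-142)**2) = (46637 + 48076/24517)/(35177 + 20164) = (1143447405/24517)/55341 = (1143447405/24517)*(1/55341) = 381149135/452265099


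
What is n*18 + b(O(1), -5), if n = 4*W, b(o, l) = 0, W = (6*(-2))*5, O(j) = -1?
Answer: -4320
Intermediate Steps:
W = -60 (W = -12*5 = -60)
n = -240 (n = 4*(-60) = -240)
n*18 + b(O(1), -5) = -240*18 + 0 = -4320 + 0 = -4320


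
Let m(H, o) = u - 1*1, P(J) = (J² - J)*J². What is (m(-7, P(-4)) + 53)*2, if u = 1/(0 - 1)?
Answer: 102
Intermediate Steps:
u = -1 (u = 1/(-1) = -1)
P(J) = J²*(J² - J)
m(H, o) = -2 (m(H, o) = -1 - 1*1 = -1 - 1 = -2)
(m(-7, P(-4)) + 53)*2 = (-2 + 53)*2 = 51*2 = 102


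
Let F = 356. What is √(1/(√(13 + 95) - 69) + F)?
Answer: √(356 - 1/(69 - 6*√3)) ≈ 18.868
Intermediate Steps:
√(1/(√(13 + 95) - 69) + F) = √(1/(√(13 + 95) - 69) + 356) = √(1/(√108 - 69) + 356) = √(1/(6*√3 - 69) + 356) = √(1/(-69 + 6*√3) + 356) = √(356 + 1/(-69 + 6*√3))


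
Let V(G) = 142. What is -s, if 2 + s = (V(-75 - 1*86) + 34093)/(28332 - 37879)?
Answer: 53329/9547 ≈ 5.5859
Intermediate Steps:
s = -53329/9547 (s = -2 + (142 + 34093)/(28332 - 37879) = -2 + 34235/(-9547) = -2 + 34235*(-1/9547) = -2 - 34235/9547 = -53329/9547 ≈ -5.5859)
-s = -1*(-53329/9547) = 53329/9547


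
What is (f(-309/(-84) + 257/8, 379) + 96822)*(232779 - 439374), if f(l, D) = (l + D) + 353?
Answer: -1129047666255/56 ≈ -2.0162e+10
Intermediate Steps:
f(l, D) = 353 + D + l (f(l, D) = (D + l) + 353 = 353 + D + l)
(f(-309/(-84) + 257/8, 379) + 96822)*(232779 - 439374) = ((353 + 379 + (-309/(-84) + 257/8)) + 96822)*(232779 - 439374) = ((353 + 379 + (-309*(-1/84) + 257*(⅛))) + 96822)*(-206595) = ((353 + 379 + (103/28 + 257/8)) + 96822)*(-206595) = ((353 + 379 + 2005/56) + 96822)*(-206595) = (42997/56 + 96822)*(-206595) = (5465029/56)*(-206595) = -1129047666255/56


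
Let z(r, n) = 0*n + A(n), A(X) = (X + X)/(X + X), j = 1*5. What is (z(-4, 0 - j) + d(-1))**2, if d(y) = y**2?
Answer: 4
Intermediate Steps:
j = 5
A(X) = 1 (A(X) = (2*X)/((2*X)) = (2*X)*(1/(2*X)) = 1)
z(r, n) = 1 (z(r, n) = 0*n + 1 = 0 + 1 = 1)
(z(-4, 0 - j) + d(-1))**2 = (1 + (-1)**2)**2 = (1 + 1)**2 = 2**2 = 4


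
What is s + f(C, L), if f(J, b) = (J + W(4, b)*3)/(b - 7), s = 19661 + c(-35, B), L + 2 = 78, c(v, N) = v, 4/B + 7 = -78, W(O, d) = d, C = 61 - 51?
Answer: 1354432/69 ≈ 19629.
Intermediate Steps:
C = 10
B = -4/85 (B = 4/(-7 - 78) = 4/(-85) = 4*(-1/85) = -4/85 ≈ -0.047059)
L = 76 (L = -2 + 78 = 76)
s = 19626 (s = 19661 - 35 = 19626)
f(J, b) = (J + 3*b)/(-7 + b) (f(J, b) = (J + b*3)/(b - 7) = (J + 3*b)/(-7 + b))
s + f(C, L) = 19626 + (10 + 3*76)/(-7 + 76) = 19626 + (10 + 228)/69 = 19626 + (1/69)*238 = 19626 + 238/69 = 1354432/69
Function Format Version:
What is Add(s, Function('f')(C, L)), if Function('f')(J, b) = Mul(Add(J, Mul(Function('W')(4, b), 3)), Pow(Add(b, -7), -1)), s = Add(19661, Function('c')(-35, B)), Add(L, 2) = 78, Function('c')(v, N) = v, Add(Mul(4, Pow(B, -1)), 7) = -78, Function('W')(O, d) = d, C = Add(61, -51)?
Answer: Rational(1354432, 69) ≈ 19629.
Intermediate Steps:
C = 10
B = Rational(-4, 85) (B = Mul(4, Pow(Add(-7, -78), -1)) = Mul(4, Pow(-85, -1)) = Mul(4, Rational(-1, 85)) = Rational(-4, 85) ≈ -0.047059)
L = 76 (L = Add(-2, 78) = 76)
s = 19626 (s = Add(19661, -35) = 19626)
Function('f')(J, b) = Mul(Pow(Add(-7, b), -1), Add(J, Mul(3, b))) (Function('f')(J, b) = Mul(Add(J, Mul(b, 3)), Pow(Add(b, -7), -1)) = Mul(Add(J, Mul(3, b)), Pow(Add(-7, b), -1)) = Mul(Pow(Add(-7, b), -1), Add(J, Mul(3, b))))
Add(s, Function('f')(C, L)) = Add(19626, Mul(Pow(Add(-7, 76), -1), Add(10, Mul(3, 76)))) = Add(19626, Mul(Pow(69, -1), Add(10, 228))) = Add(19626, Mul(Rational(1, 69), 238)) = Add(19626, Rational(238, 69)) = Rational(1354432, 69)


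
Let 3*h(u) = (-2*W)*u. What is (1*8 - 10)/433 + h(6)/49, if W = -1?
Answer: 1634/21217 ≈ 0.077014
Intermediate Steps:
h(u) = 2*u/3 (h(u) = ((-2*(-1))*u)/3 = (2*u)/3 = 2*u/3)
(1*8 - 10)/433 + h(6)/49 = (1*8 - 10)/433 + ((2/3)*6)/49 = (8 - 10)*(1/433) + 4*(1/49) = -2*1/433 + 4/49 = -2/433 + 4/49 = 1634/21217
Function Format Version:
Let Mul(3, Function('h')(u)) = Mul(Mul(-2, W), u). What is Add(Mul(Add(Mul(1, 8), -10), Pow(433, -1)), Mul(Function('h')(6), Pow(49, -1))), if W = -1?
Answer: Rational(1634, 21217) ≈ 0.077014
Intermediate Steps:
Function('h')(u) = Mul(Rational(2, 3), u) (Function('h')(u) = Mul(Rational(1, 3), Mul(Mul(-2, -1), u)) = Mul(Rational(1, 3), Mul(2, u)) = Mul(Rational(2, 3), u))
Add(Mul(Add(Mul(1, 8), -10), Pow(433, -1)), Mul(Function('h')(6), Pow(49, -1))) = Add(Mul(Add(Mul(1, 8), -10), Pow(433, -1)), Mul(Mul(Rational(2, 3), 6), Pow(49, -1))) = Add(Mul(Add(8, -10), Rational(1, 433)), Mul(4, Rational(1, 49))) = Add(Mul(-2, Rational(1, 433)), Rational(4, 49)) = Add(Rational(-2, 433), Rational(4, 49)) = Rational(1634, 21217)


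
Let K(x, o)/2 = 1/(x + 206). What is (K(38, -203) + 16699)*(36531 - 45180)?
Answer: -17620426071/122 ≈ -1.4443e+8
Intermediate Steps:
K(x, o) = 2/(206 + x) (K(x, o) = 2/(x + 206) = 2/(206 + x))
(K(38, -203) + 16699)*(36531 - 45180) = (2/(206 + 38) + 16699)*(36531 - 45180) = (2/244 + 16699)*(-8649) = (2*(1/244) + 16699)*(-8649) = (1/122 + 16699)*(-8649) = (2037279/122)*(-8649) = -17620426071/122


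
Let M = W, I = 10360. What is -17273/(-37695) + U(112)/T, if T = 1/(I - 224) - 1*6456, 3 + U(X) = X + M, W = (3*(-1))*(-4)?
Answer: 43363182967/98667439017 ≈ 0.43949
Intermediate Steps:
W = 12 (W = -3*(-4) = 12)
M = 12
U(X) = 9 + X (U(X) = -3 + (X + 12) = -3 + (12 + X) = 9 + X)
T = -65438015/10136 (T = 1/(10360 - 224) - 1*6456 = 1/10136 - 6456 = -65438015/10136 ≈ -6456.0)
-17273/(-37695) + U(112)/T = -17273/(-37695) + (9 + 112)/(-65438015/10136) = -17273*(-1/37695) + 121*(-10136/65438015) = 17273/37695 - 1226456/65438015 = 43363182967/98667439017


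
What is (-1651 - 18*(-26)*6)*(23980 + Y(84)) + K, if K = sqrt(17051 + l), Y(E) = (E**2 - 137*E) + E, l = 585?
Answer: 22691084 + 2*sqrt(4409) ≈ 2.2691e+7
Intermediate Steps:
Y(E) = E**2 - 136*E
K = 2*sqrt(4409) (K = sqrt(17051 + 585) = sqrt(17636) = 2*sqrt(4409) ≈ 132.80)
(-1651 - 18*(-26)*6)*(23980 + Y(84)) + K = (-1651 - 18*(-26)*6)*(23980 + 84*(-136 + 84)) + 2*sqrt(4409) = (-1651 + 468*6)*(23980 + 84*(-52)) + 2*sqrt(4409) = (-1651 + 2808)*(23980 - 4368) + 2*sqrt(4409) = 1157*19612 + 2*sqrt(4409) = 22691084 + 2*sqrt(4409)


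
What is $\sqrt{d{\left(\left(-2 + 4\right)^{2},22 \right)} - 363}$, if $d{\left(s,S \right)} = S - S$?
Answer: $11 i \sqrt{3} \approx 19.053 i$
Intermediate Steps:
$d{\left(s,S \right)} = 0$
$\sqrt{d{\left(\left(-2 + 4\right)^{2},22 \right)} - 363} = \sqrt{0 - 363} = \sqrt{-363} = 11 i \sqrt{3}$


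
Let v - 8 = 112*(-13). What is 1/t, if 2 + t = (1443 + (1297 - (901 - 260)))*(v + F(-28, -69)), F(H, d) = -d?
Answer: -1/2894523 ≈ -3.4548e-7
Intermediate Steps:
v = -1448 (v = 8 + 112*(-13) = 8 - 1456 = -1448)
t = -2894523 (t = -2 + (1443 + (1297 - (901 - 260)))*(-1448 - 1*(-69)) = -2 + (1443 + (1297 - 1*641))*(-1448 + 69) = -2 + (1443 + (1297 - 641))*(-1379) = -2 + (1443 + 656)*(-1379) = -2 + 2099*(-1379) = -2 - 2894521 = -2894523)
1/t = 1/(-2894523) = -1/2894523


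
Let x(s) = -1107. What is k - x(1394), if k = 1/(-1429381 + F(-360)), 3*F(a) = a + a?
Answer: 1582590446/1429621 ≈ 1107.0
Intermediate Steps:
F(a) = 2*a/3 (F(a) = (a + a)/3 = (2*a)/3 = 2*a/3)
k = -1/1429621 (k = 1/(-1429381 + (2/3)*(-360)) = 1/(-1429381 - 240) = 1/(-1429621) = -1/1429621 ≈ -6.9949e-7)
k - x(1394) = -1/1429621 - 1*(-1107) = -1/1429621 + 1107 = 1582590446/1429621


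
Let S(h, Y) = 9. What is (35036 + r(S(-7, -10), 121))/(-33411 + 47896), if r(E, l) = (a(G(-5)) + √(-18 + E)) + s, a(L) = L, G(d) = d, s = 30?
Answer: 35061/14485 + 3*I/14485 ≈ 2.4205 + 0.00020711*I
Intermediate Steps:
r(E, l) = 25 + √(-18 + E) (r(E, l) = (-5 + √(-18 + E)) + 30 = 25 + √(-18 + E))
(35036 + r(S(-7, -10), 121))/(-33411 + 47896) = (35036 + (25 + √(-18 + 9)))/(-33411 + 47896) = (35036 + (25 + √(-9)))/14485 = (35036 + (25 + 3*I))*(1/14485) = (35061 + 3*I)*(1/14485) = 35061/14485 + 3*I/14485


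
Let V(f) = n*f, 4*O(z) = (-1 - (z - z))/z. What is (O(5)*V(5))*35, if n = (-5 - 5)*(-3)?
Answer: -525/2 ≈ -262.50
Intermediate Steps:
O(z) = -1/(4*z) (O(z) = ((-1 - (z - z))/z)/4 = ((-1 - 1*0)/z)/4 = ((-1 + 0)/z)/4 = (-1/z)/4 = -1/(4*z))
n = 30 (n = -10*(-3) = 30)
V(f) = 30*f
(O(5)*V(5))*35 = ((-1/4/5)*(30*5))*35 = (-1/4*1/5*150)*35 = -1/20*150*35 = -15/2*35 = -525/2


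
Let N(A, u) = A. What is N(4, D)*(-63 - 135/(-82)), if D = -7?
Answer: -10062/41 ≈ -245.41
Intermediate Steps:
N(4, D)*(-63 - 135/(-82)) = 4*(-63 - 135/(-82)) = 4*(-63 - 135*(-1/82)) = 4*(-63 + 135/82) = 4*(-5031/82) = -10062/41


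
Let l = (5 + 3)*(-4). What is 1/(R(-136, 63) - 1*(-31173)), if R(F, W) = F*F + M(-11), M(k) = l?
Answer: 1/49637 ≈ 2.0146e-5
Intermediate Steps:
l = -32 (l = 8*(-4) = -32)
M(k) = -32
R(F, W) = -32 + F² (R(F, W) = F*F - 32 = F² - 32 = -32 + F²)
1/(R(-136, 63) - 1*(-31173)) = 1/((-32 + (-136)²) - 1*(-31173)) = 1/((-32 + 18496) + 31173) = 1/(18464 + 31173) = 1/49637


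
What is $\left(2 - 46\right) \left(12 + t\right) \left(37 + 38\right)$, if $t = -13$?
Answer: $3300$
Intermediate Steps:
$\left(2 - 46\right) \left(12 + t\right) \left(37 + 38\right) = \left(2 - 46\right) \left(12 - 13\right) \left(37 + 38\right) = - 44 \left(\left(-1\right) 75\right) = \left(-44\right) \left(-75\right) = 3300$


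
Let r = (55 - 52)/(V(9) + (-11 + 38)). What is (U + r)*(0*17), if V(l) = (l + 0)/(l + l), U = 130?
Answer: 0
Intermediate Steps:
V(l) = ½ (V(l) = l/((2*l)) = l*(1/(2*l)) = ½)
r = 6/55 (r = (55 - 52)/(½ + (-11 + 38)) = 3/(½ + 27) = 3/(55/2) = 3*(2/55) = 6/55 ≈ 0.10909)
(U + r)*(0*17) = (130 + 6/55)*(0*17) = (7156/55)*0 = 0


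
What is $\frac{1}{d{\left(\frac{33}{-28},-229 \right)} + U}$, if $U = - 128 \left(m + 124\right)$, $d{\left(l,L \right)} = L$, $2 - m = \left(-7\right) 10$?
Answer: $- \frac{1}{25317} \approx -3.9499 \cdot 10^{-5}$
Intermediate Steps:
$m = 72$ ($m = 2 - \left(-7\right) 10 = 2 - -70 = 2 + 70 = 72$)
$U = -25088$ ($U = - 128 \left(72 + 124\right) = \left(-128\right) 196 = -25088$)
$\frac{1}{d{\left(\frac{33}{-28},-229 \right)} + U} = \frac{1}{-229 - 25088} = \frac{1}{-25317} = - \frac{1}{25317}$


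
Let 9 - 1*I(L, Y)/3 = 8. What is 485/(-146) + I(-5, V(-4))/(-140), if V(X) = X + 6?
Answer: -34169/10220 ≈ -3.3433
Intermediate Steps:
V(X) = 6 + X
I(L, Y) = 3 (I(L, Y) = 27 - 3*8 = 27 - 24 = 3)
485/(-146) + I(-5, V(-4))/(-140) = 485/(-146) + 3/(-140) = 485*(-1/146) + 3*(-1/140) = -485/146 - 3/140 = -34169/10220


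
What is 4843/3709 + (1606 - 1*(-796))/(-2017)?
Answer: 859313/7481053 ≈ 0.11487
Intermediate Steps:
4843/3709 + (1606 - 1*(-796))/(-2017) = 4843*(1/3709) + (1606 + 796)*(-1/2017) = 4843/3709 + 2402*(-1/2017) = 4843/3709 - 2402/2017 = 859313/7481053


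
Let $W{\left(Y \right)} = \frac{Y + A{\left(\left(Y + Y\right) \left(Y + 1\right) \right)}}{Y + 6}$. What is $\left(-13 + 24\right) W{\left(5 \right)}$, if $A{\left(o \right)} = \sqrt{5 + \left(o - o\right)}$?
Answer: $5 + \sqrt{5} \approx 7.2361$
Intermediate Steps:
$A{\left(o \right)} = \sqrt{5}$ ($A{\left(o \right)} = \sqrt{5 + 0} = \sqrt{5}$)
$W{\left(Y \right)} = \frac{Y + \sqrt{5}}{6 + Y}$ ($W{\left(Y \right)} = \frac{Y + \sqrt{5}}{Y + 6} = \frac{Y + \sqrt{5}}{6 + Y}$)
$\left(-13 + 24\right) W{\left(5 \right)} = \left(-13 + 24\right) \frac{5 + \sqrt{5}}{6 + 5} = 11 \frac{5 + \sqrt{5}}{11} = 11 \left(\frac{5}{11} + \frac{\sqrt{5}}{11}\right) = 5 + \sqrt{5}$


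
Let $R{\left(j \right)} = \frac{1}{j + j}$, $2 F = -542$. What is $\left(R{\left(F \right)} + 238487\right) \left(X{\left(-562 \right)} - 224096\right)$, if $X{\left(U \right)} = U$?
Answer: $- \frac{14519641260537}{271} \approx -5.3578 \cdot 10^{10}$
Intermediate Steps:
$F = -271$ ($F = \frac{1}{2} \left(-542\right) = -271$)
$R{\left(j \right)} = \frac{1}{2 j}$
$\left(R{\left(F \right)} + 238487\right) \left(X{\left(-562 \right)} - 224096\right) = \left(\frac{1}{2 \left(-271\right)} + 238487\right) \left(-562 - 224096\right) = \left(\frac{1}{2} \left(- \frac{1}{271}\right) + 238487\right) \left(-224658\right) = \left(- \frac{1}{542} + 238487\right) \left(-224658\right) = \frac{129259953}{542} \left(-224658\right) = - \frac{14519641260537}{271}$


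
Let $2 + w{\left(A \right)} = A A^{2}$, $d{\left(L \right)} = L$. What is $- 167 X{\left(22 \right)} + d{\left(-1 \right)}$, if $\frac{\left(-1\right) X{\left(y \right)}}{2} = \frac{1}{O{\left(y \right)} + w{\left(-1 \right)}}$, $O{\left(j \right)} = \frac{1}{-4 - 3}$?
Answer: $- \frac{1180}{11} \approx -107.27$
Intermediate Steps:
$O{\left(j \right)} = - \frac{1}{7}$ ($O{\left(j \right)} = \frac{1}{-7} = - \frac{1}{7}$)
$w{\left(A \right)} = -2 + A^{3}$ ($w{\left(A \right)} = -2 + A A^{2} = -2 + A^{3}$)
$X{\left(y \right)} = \frac{7}{11}$ ($X{\left(y \right)} = - \frac{2}{- \frac{1}{7} - \left(2 - \left(-1\right)^{3}\right)} = - \frac{2}{- \frac{1}{7} - 3} = - \frac{2}{- \frac{22}{7}} = \left(-2\right) \left(- \frac{7}{22}\right) = \frac{7}{11}$)
$- 167 X{\left(22 \right)} + d{\left(-1 \right)} = \left(-167\right) \frac{7}{11} - 1 = - \frac{1169}{11} - 1 = - \frac{1180}{11}$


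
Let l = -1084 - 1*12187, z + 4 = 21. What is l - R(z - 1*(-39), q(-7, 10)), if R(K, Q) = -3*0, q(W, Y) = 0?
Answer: -13271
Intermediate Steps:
z = 17 (z = -4 + 21 = 17)
R(K, Q) = 0
l = -13271 (l = -1084 - 12187 = -13271)
l - R(z - 1*(-39), q(-7, 10)) = -13271 - 1*0 = -13271 + 0 = -13271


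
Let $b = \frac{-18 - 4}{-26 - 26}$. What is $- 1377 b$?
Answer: $- \frac{15147}{26} \approx -582.58$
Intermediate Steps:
$b = \frac{11}{26}$ ($b = - \frac{22}{-52} = \left(-22\right) \left(- \frac{1}{52}\right) = \frac{11}{26} \approx 0.42308$)
$- 1377 b = \left(-1377\right) \frac{11}{26} = - \frac{15147}{26}$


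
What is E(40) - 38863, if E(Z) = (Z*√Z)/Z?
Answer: -38863 + 2*√10 ≈ -38857.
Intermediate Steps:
E(Z) = √Z (E(Z) = Z^(3/2)/Z = √Z)
E(40) - 38863 = √40 - 38863 = 2*√10 - 38863 = -38863 + 2*√10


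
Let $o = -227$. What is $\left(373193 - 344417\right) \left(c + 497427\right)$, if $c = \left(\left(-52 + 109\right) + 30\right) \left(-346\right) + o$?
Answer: $13441212048$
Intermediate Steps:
$c = -30329$ ($c = \left(\left(-52 + 109\right) + 30\right) \left(-346\right) - 227 = \left(57 + 30\right) \left(-346\right) - 227 = 87 \left(-346\right) - 227 = -30102 - 227 = -30329$)
$\left(373193 - 344417\right) \left(c + 497427\right) = \left(373193 - 344417\right) \left(-30329 + 497427\right) = 28776 \cdot 467098 = 13441212048$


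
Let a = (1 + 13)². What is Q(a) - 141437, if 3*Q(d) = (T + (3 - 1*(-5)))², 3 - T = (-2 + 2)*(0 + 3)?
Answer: -424190/3 ≈ -1.4140e+5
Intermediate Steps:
a = 196 (a = 14² = 196)
T = 3 (T = 3 - (-2 + 2)*(0 + 3) = 3 - 0*3 = 3 - 1*0 = 3 + 0 = 3)
Q(d) = 121/3 (Q(d) = (3 + (3 - 1*(-5)))²/3 = (3 + (3 + 5))²/3 = (3 + 8)²/3 = (⅓)*11² = (⅓)*121 = 121/3)
Q(a) - 141437 = 121/3 - 141437 = -424190/3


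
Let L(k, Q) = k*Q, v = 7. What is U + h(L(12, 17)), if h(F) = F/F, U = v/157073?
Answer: 22440/22439 ≈ 1.0000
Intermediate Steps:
L(k, Q) = Q*k
U = 1/22439 (U = 7/157073 = (1/157073)*7 = 1/22439 ≈ 4.4565e-5)
h(F) = 1
U + h(L(12, 17)) = 1/22439 + 1 = 22440/22439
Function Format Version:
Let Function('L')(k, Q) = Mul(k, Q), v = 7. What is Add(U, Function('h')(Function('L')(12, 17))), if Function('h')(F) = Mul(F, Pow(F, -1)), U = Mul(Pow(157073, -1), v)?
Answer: Rational(22440, 22439) ≈ 1.0000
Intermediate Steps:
Function('L')(k, Q) = Mul(Q, k)
U = Rational(1, 22439) (U = Mul(Pow(157073, -1), 7) = Mul(Rational(1, 157073), 7) = Rational(1, 22439) ≈ 4.4565e-5)
Function('h')(F) = 1
Add(U, Function('h')(Function('L')(12, 17))) = Add(Rational(1, 22439), 1) = Rational(22440, 22439)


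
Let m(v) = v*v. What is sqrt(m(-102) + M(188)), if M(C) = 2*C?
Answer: 14*sqrt(55) ≈ 103.83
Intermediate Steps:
m(v) = v**2
sqrt(m(-102) + M(188)) = sqrt((-102)**2 + 2*188) = sqrt(10404 + 376) = sqrt(10780) = 14*sqrt(55)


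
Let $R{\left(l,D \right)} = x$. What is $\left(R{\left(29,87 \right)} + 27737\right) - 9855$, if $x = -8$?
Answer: $17874$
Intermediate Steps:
$R{\left(l,D \right)} = -8$
$\left(R{\left(29,87 \right)} + 27737\right) - 9855 = \left(-8 + 27737\right) - 9855 = 27729 - 9855 = 17874$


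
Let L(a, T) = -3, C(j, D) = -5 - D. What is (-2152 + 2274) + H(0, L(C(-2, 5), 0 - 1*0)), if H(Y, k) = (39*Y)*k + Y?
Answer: 122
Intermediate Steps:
H(Y, k) = Y + 39*Y*k (H(Y, k) = 39*Y*k + Y = Y + 39*Y*k)
(-2152 + 2274) + H(0, L(C(-2, 5), 0 - 1*0)) = (-2152 + 2274) + 0*(1 + 39*(-3)) = 122 + 0*(1 - 117) = 122 + 0*(-116) = 122 + 0 = 122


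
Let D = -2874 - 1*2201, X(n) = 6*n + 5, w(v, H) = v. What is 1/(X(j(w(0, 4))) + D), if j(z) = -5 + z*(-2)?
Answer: -1/5100 ≈ -0.00019608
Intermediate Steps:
j(z) = -5 - 2*z
X(n) = 5 + 6*n
D = -5075 (D = -2874 - 2201 = -5075)
1/(X(j(w(0, 4))) + D) = 1/((5 + 6*(-5 - 2*0)) - 5075) = 1/((5 + 6*(-5 + 0)) - 5075) = 1/((5 + 6*(-5)) - 5075) = 1/((5 - 30) - 5075) = 1/(-25 - 5075) = 1/(-5100) = -1/5100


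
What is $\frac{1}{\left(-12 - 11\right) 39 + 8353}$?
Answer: $\frac{1}{7456} \approx 0.00013412$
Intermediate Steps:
$\frac{1}{\left(-12 - 11\right) 39 + 8353} = \frac{1}{\left(-23\right) 39 + 8353} = \frac{1}{-897 + 8353} = \frac{1}{7456}$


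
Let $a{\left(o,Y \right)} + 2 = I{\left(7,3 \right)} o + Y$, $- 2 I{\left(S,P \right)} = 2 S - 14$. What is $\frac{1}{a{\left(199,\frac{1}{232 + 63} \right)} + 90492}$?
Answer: $\frac{295}{26694551} \approx 1.1051 \cdot 10^{-5}$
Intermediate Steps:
$I{\left(S,P \right)} = 7 - S$ ($I{\left(S,P \right)} = - \frac{2 S - 14}{2} = - \frac{-14 + 2 S}{2} = 7 - S$)
$a{\left(o,Y \right)} = -2 + Y$ ($a{\left(o,Y \right)} = -2 + \left(\left(7 - 7\right) o + Y\right) = -2 + \left(0 o + Y\right) = -2 + \left(0 + Y\right) = -2 + Y$)
$\frac{1}{a{\left(199,\frac{1}{232 + 63} \right)} + 90492} = \frac{1}{\left(-2 + \frac{1}{232 + 63}\right) + 90492} = \frac{1}{\left(-2 + \frac{1}{295}\right) + 90492} = \frac{1}{- \frac{589}{295} + 90492} = \frac{1}{\frac{26694551}{295}} = \frac{295}{26694551}$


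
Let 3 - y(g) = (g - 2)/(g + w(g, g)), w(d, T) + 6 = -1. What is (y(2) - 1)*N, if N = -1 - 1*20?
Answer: -42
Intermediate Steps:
w(d, T) = -7 (w(d, T) = -6 - 1 = -7)
N = -21 (N = -1 - 20 = -21)
y(g) = 3 - (-2 + g)/(-7 + g) (y(g) = 3 - (g - 2)/(g - 7) = 3 - (-2 + g)/(-7 + g))
(y(2) - 1)*N = ((-19 + 2*2)/(-7 + 2) - 1)*(-21) = ((-19 + 4)/(-5) - 1)*(-21) = (-⅕*(-15) - 1)*(-21) = (3 - 1)*(-21) = 2*(-21) = -42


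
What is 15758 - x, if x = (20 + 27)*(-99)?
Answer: 20411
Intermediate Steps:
x = -4653 (x = 47*(-99) = -4653)
15758 - x = 15758 - 1*(-4653) = 15758 + 4653 = 20411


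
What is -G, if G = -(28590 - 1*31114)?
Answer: -2524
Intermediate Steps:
G = 2524 (G = -(28590 - 31114) = -1*(-2524) = 2524)
-G = -1*2524 = -2524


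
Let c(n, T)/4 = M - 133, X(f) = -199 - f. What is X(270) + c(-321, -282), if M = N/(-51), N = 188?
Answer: -51803/51 ≈ -1015.7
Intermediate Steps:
M = -188/51 (M = 188/(-51) = 188*(-1/51) = -188/51 ≈ -3.6863)
c(n, T) = -27884/51 (c(n, T) = 4*(-188/51 - 133) = 4*(-6971/51) = -27884/51)
X(270) + c(-321, -282) = (-199 - 1*270) - 27884/51 = (-199 - 270) - 27884/51 = -469 - 27884/51 = -51803/51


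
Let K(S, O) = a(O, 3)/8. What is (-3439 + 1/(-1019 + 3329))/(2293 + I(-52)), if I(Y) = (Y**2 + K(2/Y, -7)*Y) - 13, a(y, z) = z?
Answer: -7944089/11467995 ≈ -0.69272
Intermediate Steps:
K(S, O) = 3/8
I(Y) = -13 + Y**2 + 3*Y/8 (I(Y) = (Y**2 + 3*Y/8) - 13 = -13 + Y**2 + 3*Y/8)
(-3439 + 1/(-1019 + 3329))/(2293 + I(-52)) = (-3439 + 1/(-1019 + 3329))/(2293 + (-13 + (-52)**2 + (3/8)*(-52))) = (-3439 + 1/2310)/(2293 + (-13 + 2704 - 39/2)) = (-3439 + 1/2310)/(2293 + 5343/2) = -7944089/(2310*9929/2) = -7944089/2310*2/9929 = -7944089/11467995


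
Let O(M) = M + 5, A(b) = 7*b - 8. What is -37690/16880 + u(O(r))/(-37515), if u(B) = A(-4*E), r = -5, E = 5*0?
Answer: -141380531/63325320 ≈ -2.2326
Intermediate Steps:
E = 0
A(b) = -8 + 7*b
O(M) = 5 + M
u(B) = -8 (u(B) = -8 + 7*(-4*0) = -8 + 7*0 = -8 + 0 = -8)
-37690/16880 + u(O(r))/(-37515) = -37690/16880 - 8/(-37515) = -37690*1/16880 - 8*(-1/37515) = -3769/1688 + 8/37515 = -141380531/63325320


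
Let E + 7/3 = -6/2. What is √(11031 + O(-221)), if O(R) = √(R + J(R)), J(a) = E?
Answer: √(99279 + 3*I*√2037)/3 ≈ 105.03 + 0.07162*I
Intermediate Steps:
E = -16/3 (E = -7/3 - 6/2 = -7/3 - 6*½ = -7/3 - 3 = -16/3 ≈ -5.3333)
J(a) = -16/3
O(R) = √(-16/3 + R) (O(R) = √(R - 16/3) = √(-16/3 + R))
√(11031 + O(-221)) = √(11031 + √(-48 + 9*(-221))/3) = √(11031 + √(-48 - 1989)/3) = √(11031 + √(-2037)/3) = √(11031 + (I*√2037)/3) = √(11031 + I*√2037/3)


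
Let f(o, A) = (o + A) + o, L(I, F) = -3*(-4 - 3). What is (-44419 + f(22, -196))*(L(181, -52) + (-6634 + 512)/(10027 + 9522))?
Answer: -18024824397/19549 ≈ -9.2203e+5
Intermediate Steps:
L(I, F) = 21 (L(I, F) = -3*(-7) = 21)
f(o, A) = A + 2*o (f(o, A) = (A + o) + o = A + 2*o)
(-44419 + f(22, -196))*(L(181, -52) + (-6634 + 512)/(10027 + 9522)) = (-44419 + (-196 + 2*22))*(21 + (-6634 + 512)/(10027 + 9522)) = (-44419 + (-196 + 44))*(21 - 6122/19549) = (-44419 - 152)*(21 - 6122*1/19549) = -44571*(21 - 6122/19549) = -44571*404407/19549 = -18024824397/19549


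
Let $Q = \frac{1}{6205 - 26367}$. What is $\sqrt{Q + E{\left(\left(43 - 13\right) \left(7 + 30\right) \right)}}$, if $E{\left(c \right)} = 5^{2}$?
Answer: $\frac{\sqrt{10162635938}}{20162} \approx 5.0$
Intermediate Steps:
$E{\left(c \right)} = 25$
$Q = - \frac{1}{20162}$ ($Q = \frac{1}{-20162} = - \frac{1}{20162} \approx -4.9598 \cdot 10^{-5}$)
$\sqrt{Q + E{\left(\left(43 - 13\right) \left(7 + 30\right) \right)}} = \sqrt{- \frac{1}{20162} + 25} = \sqrt{\frac{504049}{20162}} = \frac{\sqrt{10162635938}}{20162}$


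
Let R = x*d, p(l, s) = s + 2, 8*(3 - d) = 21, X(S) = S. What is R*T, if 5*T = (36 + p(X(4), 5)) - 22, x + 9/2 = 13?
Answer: 1071/80 ≈ 13.387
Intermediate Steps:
x = 17/2 (x = -9/2 + 13 = 17/2 ≈ 8.5000)
d = 3/8 (d = 3 - ⅛*21 = 3 - 21/8 = 3/8 ≈ 0.37500)
p(l, s) = 2 + s
R = 51/16 (R = (17/2)*(3/8) = 51/16 ≈ 3.1875)
T = 21/5 (T = ((36 + (2 + 5)) - 22)/5 = ((36 + 7) - 22)/5 = (43 - 22)/5 = (⅕)*21 = 21/5 ≈ 4.2000)
R*T = (51/16)*(21/5) = 1071/80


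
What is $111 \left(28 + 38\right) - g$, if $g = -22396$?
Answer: $29722$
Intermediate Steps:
$111 \left(28 + 38\right) - g = 111 \left(28 + 38\right) - -22396 = 111 \cdot 66 + 22396 = 7326 + 22396 = 29722$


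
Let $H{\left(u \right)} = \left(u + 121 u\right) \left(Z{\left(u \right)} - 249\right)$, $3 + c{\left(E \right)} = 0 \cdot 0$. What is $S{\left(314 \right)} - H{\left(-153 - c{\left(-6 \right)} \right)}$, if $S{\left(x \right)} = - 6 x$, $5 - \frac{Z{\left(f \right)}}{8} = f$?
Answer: $18133416$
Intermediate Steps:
$c{\left(E \right)} = -3$ ($c{\left(E \right)} = -3 + 0 \cdot 0 = -3 + 0 = -3$)
$Z{\left(f \right)} = 40 - 8 f$
$H{\left(u \right)} = 122 u \left(-209 - 8 u\right)$ ($H{\left(u \right)} = \left(u + 121 u\right) \left(\left(40 - 8 u\right) - 249\right) = 122 u \left(-209 - 8 u\right)$)
$S{\left(314 \right)} - H{\left(-153 - c{\left(-6 \right)} \right)} = \left(-6\right) 314 - - 122 \left(-153 - -3\right) \left(209 + 8 \left(-153 - -3\right)\right) = -1884 - - 122 \left(-153 + 3\right) \left(209 + 8 \left(-153 + 3\right)\right) = -1884 - \left(-122\right) \left(-150\right) \left(209 + 8 \left(-150\right)\right) = -1884 - \left(-122\right) \left(-150\right) \left(209 - 1200\right) = -1884 - \left(-122\right) \left(-150\right) \left(-991\right) = -1884 - -18135300 = -1884 + 18135300 = 18133416$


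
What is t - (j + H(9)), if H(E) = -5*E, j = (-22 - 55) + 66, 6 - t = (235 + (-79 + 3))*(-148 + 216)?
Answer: -10750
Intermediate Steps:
t = -10806 (t = 6 - (235 + (-79 + 3))*(-148 + 216) = 6 - (235 - 76)*68 = 6 - 159*68 = 6 - 1*10812 = 6 - 10812 = -10806)
j = -11 (j = -77 + 66 = -11)
t - (j + H(9)) = -10806 - (-11 - 5*9) = -10806 - (-11 - 45) = -10806 - 1*(-56) = -10806 + 56 = -10750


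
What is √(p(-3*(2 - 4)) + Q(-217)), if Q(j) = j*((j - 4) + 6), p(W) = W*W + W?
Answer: 7*√953 ≈ 216.09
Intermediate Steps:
p(W) = W + W² (p(W) = W² + W = W + W²)
Q(j) = j*(2 + j) (Q(j) = j*((-4 + j) + 6) = j*(2 + j))
√(p(-3*(2 - 4)) + Q(-217)) = √((-3*(2 - 4))*(1 - 3*(2 - 4)) - 217*(2 - 217)) = √((-3*(-2))*(1 - 3*(-2)) - 217*(-215)) = √(6*(1 + 6) + 46655) = √(6*7 + 46655) = √(42 + 46655) = √46697 = 7*√953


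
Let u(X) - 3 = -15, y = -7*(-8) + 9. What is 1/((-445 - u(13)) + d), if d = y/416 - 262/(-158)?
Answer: -2528/1090037 ≈ -0.0023192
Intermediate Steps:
y = 65 (y = 56 + 9 = 65)
u(X) = -12 (u(X) = 3 - 15 = -12)
d = 4587/2528 (d = 65/416 - 262/(-158) = 65*(1/416) - 262*(-1/158) = 5/32 + 131/79 = 4587/2528 ≈ 1.8145)
1/((-445 - u(13)) + d) = 1/((-445 - 1*(-12)) + 4587/2528) = 1/((-445 + 12) + 4587/2528) = 1/(-433 + 4587/2528) = 1/(-1090037/2528) = -2528/1090037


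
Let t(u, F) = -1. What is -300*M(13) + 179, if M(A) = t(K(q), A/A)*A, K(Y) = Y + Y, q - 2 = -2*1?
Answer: 4079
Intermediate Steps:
q = 0 (q = 2 - 2*1 = 2 - 2 = 0)
K(Y) = 2*Y
M(A) = -A
-300*M(13) + 179 = -(-300)*13 + 179 = -300*(-13) + 179 = 3900 + 179 = 4079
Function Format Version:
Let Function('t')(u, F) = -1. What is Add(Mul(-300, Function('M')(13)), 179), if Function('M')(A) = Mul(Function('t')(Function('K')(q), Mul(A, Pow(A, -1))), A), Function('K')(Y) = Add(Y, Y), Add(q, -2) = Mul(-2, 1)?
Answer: 4079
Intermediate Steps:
q = 0 (q = Add(2, Mul(-2, 1)) = Add(2, -2) = 0)
Function('K')(Y) = Mul(2, Y)
Function('M')(A) = Mul(-1, A)
Add(Mul(-300, Function('M')(13)), 179) = Add(Mul(-300, Mul(-1, 13)), 179) = Add(Mul(-300, -13), 179) = Add(3900, 179) = 4079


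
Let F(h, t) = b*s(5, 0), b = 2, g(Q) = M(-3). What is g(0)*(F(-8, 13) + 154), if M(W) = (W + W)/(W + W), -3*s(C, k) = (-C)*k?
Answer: 154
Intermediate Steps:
s(C, k) = C*k/3 (s(C, k) = -(-C)*k/3 = -(-1)*C*k/3 = C*k/3)
M(W) = 1 (M(W) = (2*W)/((2*W)) = (2*W)*(1/(2*W)) = 1)
g(Q) = 1
F(h, t) = 0 (F(h, t) = 2*((1/3)*5*0) = 2*0 = 0)
g(0)*(F(-8, 13) + 154) = 1*(0 + 154) = 1*154 = 154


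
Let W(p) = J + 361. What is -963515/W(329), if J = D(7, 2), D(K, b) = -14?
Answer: -963515/347 ≈ -2776.7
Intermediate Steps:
J = -14
W(p) = 347 (W(p) = -14 + 361 = 347)
-963515/W(329) = -963515/347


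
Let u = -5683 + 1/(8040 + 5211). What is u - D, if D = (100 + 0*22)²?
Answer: -207815432/13251 ≈ -15683.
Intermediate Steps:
D = 10000 (D = (100 + 0)² = 100² = 10000)
u = -75305432/13251 (u = -5683 + 1/13251 = -75305432/13251 ≈ -5683.0)
u - D = -75305432/13251 - 1*10000 = -75305432/13251 - 10000 = -207815432/13251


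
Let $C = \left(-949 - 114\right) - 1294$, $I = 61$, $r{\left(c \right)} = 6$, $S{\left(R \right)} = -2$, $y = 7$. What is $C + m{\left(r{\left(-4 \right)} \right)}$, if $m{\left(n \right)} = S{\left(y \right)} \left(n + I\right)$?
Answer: $-2491$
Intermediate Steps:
$m{\left(n \right)} = -122 - 2 n$ ($m{\left(n \right)} = - 2 \left(n + 61\right) = - 2 \left(61 + n\right) = -122 - 2 n$)
$C = -2357$ ($C = -1063 - 1294 = -2357$)
$C + m{\left(r{\left(-4 \right)} \right)} = -2357 - 134 = -2491$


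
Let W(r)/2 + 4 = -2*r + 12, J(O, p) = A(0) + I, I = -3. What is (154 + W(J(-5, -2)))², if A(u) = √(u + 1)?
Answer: 31684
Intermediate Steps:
A(u) = √(1 + u)
J(O, p) = -2 (J(O, p) = √(1 + 0) - 3 = √1 - 3 = 1 - 3 = -2)
W(r) = 16 - 4*r (W(r) = -8 + 2*(-2*r + 12) = -8 + 2*(12 - 2*r) = -8 + (24 - 4*r) = 16 - 4*r)
(154 + W(J(-5, -2)))² = (154 + (16 - 4*(-2)))² = (154 + (16 + 8))² = (154 + 24)² = 178² = 31684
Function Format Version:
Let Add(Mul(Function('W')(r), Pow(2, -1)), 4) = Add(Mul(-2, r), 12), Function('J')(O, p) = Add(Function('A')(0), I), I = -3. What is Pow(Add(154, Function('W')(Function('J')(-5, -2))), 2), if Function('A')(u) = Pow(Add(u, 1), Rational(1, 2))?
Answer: 31684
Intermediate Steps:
Function('A')(u) = Pow(Add(1, u), Rational(1, 2))
Function('J')(O, p) = -2 (Function('J')(O, p) = Add(Pow(Add(1, 0), Rational(1, 2)), -3) = Add(Pow(1, Rational(1, 2)), -3) = Add(1, -3) = -2)
Function('W')(r) = Add(16, Mul(-4, r)) (Function('W')(r) = Add(-8, Mul(2, Add(Mul(-2, r), 12))) = Add(-8, Mul(2, Add(12, Mul(-2, r)))) = Add(-8, Add(24, Mul(-4, r))) = Add(16, Mul(-4, r)))
Pow(Add(154, Function('W')(Function('J')(-5, -2))), 2) = Pow(Add(154, Add(16, Mul(-4, -2))), 2) = Pow(Add(154, Add(16, 8)), 2) = Pow(Add(154, 24), 2) = Pow(178, 2) = 31684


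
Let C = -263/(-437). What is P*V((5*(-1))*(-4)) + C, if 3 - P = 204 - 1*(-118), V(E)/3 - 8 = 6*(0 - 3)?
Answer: 4182353/437 ≈ 9570.6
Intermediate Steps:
V(E) = -30 (V(E) = 24 + 3*(6*(0 - 3)) = 24 + 3*(6*(-3)) = 24 + 3*(-18) = 24 - 54 = -30)
P = -319 (P = 3 - (204 - 1*(-118)) = 3 - (204 + 118) = 3 - 1*322 = 3 - 322 = -319)
C = 263/437 (C = -263*(-1/437) = 263/437 ≈ 0.60183)
P*V((5*(-1))*(-4)) + C = -319*(-30) + 263/437 = 9570 + 263/437 = 4182353/437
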